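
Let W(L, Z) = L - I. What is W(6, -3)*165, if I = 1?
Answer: 825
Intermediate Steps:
W(L, Z) = -1 + L (W(L, Z) = L - 1*1 = L - 1 = -1 + L)
W(6, -3)*165 = (-1 + 6)*165 = 5*165 = 825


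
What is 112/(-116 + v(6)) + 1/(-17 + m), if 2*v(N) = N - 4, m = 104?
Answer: -9629/10005 ≈ -0.96242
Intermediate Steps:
v(N) = -2 + N/2 (v(N) = (N - 4)/2 = (-4 + N)/2 = -2 + N/2)
112/(-116 + v(6)) + 1/(-17 + m) = 112/(-116 + (-2 + (½)*6)) + 1/(-17 + 104) = 112/(-116 + (-2 + 3)) + 1/87 = 112/(-116 + 1) + 1/87 = 112/(-115) + 1/87 = -1/115*112 + 1/87 = -112/115 + 1/87 = -9629/10005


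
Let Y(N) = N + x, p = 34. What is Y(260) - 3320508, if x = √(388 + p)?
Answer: -3320248 + √422 ≈ -3.3202e+6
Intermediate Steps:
x = √422 (x = √(388 + 34) = √422 ≈ 20.543)
Y(N) = N + √422
Y(260) - 3320508 = (260 + √422) - 3320508 = -3320248 + √422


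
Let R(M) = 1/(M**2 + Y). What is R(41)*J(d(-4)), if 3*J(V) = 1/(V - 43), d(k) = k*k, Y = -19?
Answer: -1/134622 ≈ -7.4282e-6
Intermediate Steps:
d(k) = k**2
J(V) = 1/(3*(-43 + V)) (J(V) = 1/(3*(V - 43)) = 1/(3*(-43 + V)))
R(M) = 1/(-19 + M**2) (R(M) = 1/(M**2 - 19) = 1/(-19 + M**2))
R(41)*J(d(-4)) = (1/(3*(-43 + (-4)**2)))/(-19 + 41**2) = (1/(3*(-43 + 16)))/(-19 + 1681) = ((1/3)/(-27))/1662 = ((1/3)*(-1/27))/1662 = (1/1662)*(-1/81) = -1/134622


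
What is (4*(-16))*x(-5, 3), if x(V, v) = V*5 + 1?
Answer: 1536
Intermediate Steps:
x(V, v) = 1 + 5*V (x(V, v) = 5*V + 1 = 1 + 5*V)
(4*(-16))*x(-5, 3) = (4*(-16))*(1 + 5*(-5)) = -64*(1 - 25) = -64*(-24) = 1536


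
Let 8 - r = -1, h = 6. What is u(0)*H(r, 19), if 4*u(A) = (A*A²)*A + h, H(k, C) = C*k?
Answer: 513/2 ≈ 256.50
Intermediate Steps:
r = 9 (r = 8 - 1*(-1) = 8 + 1 = 9)
u(A) = 3/2 + A⁴/4 (u(A) = ((A*A²)*A + 6)/4 = (A³*A + 6)/4 = (A⁴ + 6)/4 = (6 + A⁴)/4 = 3/2 + A⁴/4)
u(0)*H(r, 19) = (3/2 + (¼)*0⁴)*(19*9) = (3/2 + (¼)*0)*171 = (3/2 + 0)*171 = (3/2)*171 = 513/2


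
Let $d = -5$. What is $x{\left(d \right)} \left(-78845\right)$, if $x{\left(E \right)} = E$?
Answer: $394225$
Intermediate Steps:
$x{\left(d \right)} \left(-78845\right) = \left(-5\right) \left(-78845\right) = 394225$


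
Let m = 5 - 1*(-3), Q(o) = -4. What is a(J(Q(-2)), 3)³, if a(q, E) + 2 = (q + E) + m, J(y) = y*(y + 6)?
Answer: 1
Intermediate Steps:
J(y) = y*(6 + y)
m = 8 (m = 5 + 3 = 8)
a(q, E) = 6 + E + q (a(q, E) = -2 + ((q + E) + 8) = -2 + ((E + q) + 8) = -2 + (8 + E + q) = 6 + E + q)
a(J(Q(-2)), 3)³ = (6 + 3 - 4*(6 - 4))³ = (6 + 3 - 4*2)³ = (6 + 3 - 8)³ = 1³ = 1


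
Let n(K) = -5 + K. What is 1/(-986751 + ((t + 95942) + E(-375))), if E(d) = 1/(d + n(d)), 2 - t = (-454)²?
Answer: -755/828176866 ≈ -9.1164e-7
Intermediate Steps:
t = -206114 (t = 2 - 1*(-454)² = 2 - 1*206116 = 2 - 206116 = -206114)
E(d) = 1/(-5 + 2*d) (E(d) = 1/(d + (-5 + d)) = 1/(-5 + 2*d))
1/(-986751 + ((t + 95942) + E(-375))) = 1/(-986751 + ((-206114 + 95942) + 1/(-5 + 2*(-375)))) = 1/(-986751 + (-110172 + 1/(-5 - 750))) = 1/(-986751 + (-110172 + 1/(-755))) = 1/(-986751 + (-110172 - 1/755)) = 1/(-986751 - 83179861/755) = 1/(-828176866/755) = -755/828176866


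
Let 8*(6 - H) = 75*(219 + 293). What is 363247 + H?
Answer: 358453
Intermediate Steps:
H = -4794 (H = 6 - 75*(219 + 293)/8 = 6 - 75*512/8 = 6 - 1/8*38400 = 6 - 4800 = -4794)
363247 + H = 363247 - 4794 = 358453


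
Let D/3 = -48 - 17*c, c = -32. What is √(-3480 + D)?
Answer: 2*I*√498 ≈ 44.632*I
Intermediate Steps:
D = 1488 (D = 3*(-48 - 17*(-32)) = 3*(-48 + 544) = 3*496 = 1488)
√(-3480 + D) = √(-3480 + 1488) = √(-1992) = 2*I*√498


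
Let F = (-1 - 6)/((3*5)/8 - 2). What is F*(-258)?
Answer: -14448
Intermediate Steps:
F = 56 (F = -7/(15*(⅛) - 2) = -7/(15/8 - 2) = -7/(-⅛) = -7*(-8) = 56)
F*(-258) = 56*(-258) = -14448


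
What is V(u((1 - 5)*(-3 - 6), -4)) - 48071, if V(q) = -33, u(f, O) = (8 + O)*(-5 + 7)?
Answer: -48104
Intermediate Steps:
u(f, O) = 16 + 2*O (u(f, O) = (8 + O)*2 = 16 + 2*O)
V(u((1 - 5)*(-3 - 6), -4)) - 48071 = -33 - 48071 = -48104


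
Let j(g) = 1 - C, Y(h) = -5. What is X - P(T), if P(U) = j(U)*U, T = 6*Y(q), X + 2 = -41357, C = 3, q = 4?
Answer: -41419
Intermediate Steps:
X = -41359 (X = -2 - 41357 = -41359)
j(g) = -2 (j(g) = 1 - 1*3 = 1 - 3 = -2)
T = -30 (T = 6*(-5) = -30)
P(U) = -2*U
X - P(T) = -41359 - (-2)*(-30) = -41359 - 1*60 = -41359 - 60 = -41419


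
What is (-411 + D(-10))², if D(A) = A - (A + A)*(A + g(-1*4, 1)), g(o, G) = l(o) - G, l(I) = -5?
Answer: 549081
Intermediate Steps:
g(o, G) = -5 - G
D(A) = A - 2*A*(-6 + A) (D(A) = A - (A + A)*(A + (-5 - 1*1)) = A - 2*A*(A + (-5 - 1)) = A - 2*A*(A - 6) = A - 2*A*(-6 + A))
(-411 + D(-10))² = (-411 - 10*(13 - 2*(-10)))² = (-411 - 10*(13 + 20))² = (-411 - 10*33)² = (-411 - 330)² = (-741)² = 549081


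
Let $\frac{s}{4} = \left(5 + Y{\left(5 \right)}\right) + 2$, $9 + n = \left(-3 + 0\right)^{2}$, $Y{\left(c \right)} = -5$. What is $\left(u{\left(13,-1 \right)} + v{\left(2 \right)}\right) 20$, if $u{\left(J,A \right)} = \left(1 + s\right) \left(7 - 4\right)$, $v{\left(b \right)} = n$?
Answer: $540$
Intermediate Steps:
$n = 0$ ($n = -9 + \left(-3 + 0\right)^{2} = -9 + \left(-3\right)^{2} = -9 + 9 = 0$)
$v{\left(b \right)} = 0$
$s = 8$ ($s = 4 \left(\left(5 - 5\right) + 2\right) = 4 \left(0 + 2\right) = 4 \cdot 2 = 8$)
$u{\left(J,A \right)} = 27$ ($u{\left(J,A \right)} = \left(1 + 8\right) \left(7 - 4\right) = 9 \cdot 3 = 27$)
$\left(u{\left(13,-1 \right)} + v{\left(2 \right)}\right) 20 = \left(27 + 0\right) 20 = 27 \cdot 20 = 540$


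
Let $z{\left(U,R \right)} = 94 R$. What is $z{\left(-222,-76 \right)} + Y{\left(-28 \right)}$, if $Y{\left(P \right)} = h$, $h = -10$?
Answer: $-7154$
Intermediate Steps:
$Y{\left(P \right)} = -10$
$z{\left(-222,-76 \right)} + Y{\left(-28 \right)} = 94 \left(-76\right) - 10 = -7144 - 10 = -7154$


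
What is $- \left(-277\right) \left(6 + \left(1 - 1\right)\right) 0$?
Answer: $0$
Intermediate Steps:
$- \left(-277\right) \left(6 + \left(1 - 1\right)\right) 0 = - \left(-277\right) \left(6 + 0\right) 0 = - \left(-277\right) 6 \cdot 0 = - \left(-277\right) 0 = \left(-1\right) 0 = 0$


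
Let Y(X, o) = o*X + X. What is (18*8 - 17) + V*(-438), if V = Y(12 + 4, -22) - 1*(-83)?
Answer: 110941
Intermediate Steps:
Y(X, o) = X + X*o (Y(X, o) = X*o + X = X + X*o)
V = -253 (V = (12 + 4)*(1 - 22) - 1*(-83) = 16*(-21) + 83 = -336 + 83 = -253)
(18*8 - 17) + V*(-438) = (18*8 - 17) - 253*(-438) = (144 - 17) + 110814 = 127 + 110814 = 110941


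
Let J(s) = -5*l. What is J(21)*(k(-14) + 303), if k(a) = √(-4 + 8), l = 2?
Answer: -3050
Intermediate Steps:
J(s) = -10 (J(s) = -5*2 = -10)
k(a) = 2 (k(a) = √4 = 2)
J(21)*(k(-14) + 303) = -10*(2 + 303) = -10*305 = -3050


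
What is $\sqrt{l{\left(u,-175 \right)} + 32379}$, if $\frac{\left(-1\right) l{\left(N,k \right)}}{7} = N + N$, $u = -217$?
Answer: $\sqrt{35417} \approx 188.19$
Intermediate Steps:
$l{\left(N,k \right)} = - 14 N$ ($l{\left(N,k \right)} = - 7 \left(N + N\right) = - 7 \cdot 2 N = - 14 N$)
$\sqrt{l{\left(u,-175 \right)} + 32379} = \sqrt{\left(-14\right) \left(-217\right) + 32379} = \sqrt{3038 + 32379} = \sqrt{35417}$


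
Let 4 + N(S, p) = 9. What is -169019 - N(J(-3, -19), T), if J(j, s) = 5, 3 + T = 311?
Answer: -169024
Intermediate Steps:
T = 308 (T = -3 + 311 = 308)
N(S, p) = 5 (N(S, p) = -4 + 9 = 5)
-169019 - N(J(-3, -19), T) = -169019 - 1*5 = -169019 - 5 = -169024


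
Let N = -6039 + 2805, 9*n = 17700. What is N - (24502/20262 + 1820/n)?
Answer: -9671657738/2988645 ≈ -3236.1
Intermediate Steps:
n = 5900/3 (n = (⅑)*17700 = 5900/3 ≈ 1966.7)
N = -3234
N - (24502/20262 + 1820/n) = -3234 - (24502/20262 + 1820/(5900/3)) = -3234 - (24502*(1/20262) + 1820*(3/5900)) = -3234 - (12251/10131 + 273/295) = -3234 - 1*6379808/2988645 = -3234 - 6379808/2988645 = -9671657738/2988645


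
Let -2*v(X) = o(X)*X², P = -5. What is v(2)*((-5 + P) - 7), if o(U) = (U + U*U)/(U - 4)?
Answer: -102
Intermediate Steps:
o(U) = (U + U²)/(-4 + U)
v(X) = -X³*(1 + X)/(2*(-4 + X)) (v(X) = -X*(1 + X)/(-4 + X)*X²/2 = -X³*(1 + X)/(2*(-4 + X)))
v(2)*((-5 + P) - 7) = ((½)*2³*(-1 - 1*2)/(-4 + 2))*((-5 - 5) - 7) = ((½)*8*(-1 - 2)/(-2))*(-10 - 7) = ((½)*8*(-½)*(-3))*(-17) = 6*(-17) = -102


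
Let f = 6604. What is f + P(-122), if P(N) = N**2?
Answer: 21488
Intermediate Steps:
f + P(-122) = 6604 + (-122)**2 = 6604 + 14884 = 21488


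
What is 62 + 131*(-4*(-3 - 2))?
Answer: 2682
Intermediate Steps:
62 + 131*(-4*(-3 - 2)) = 62 + 131*(-4*(-5)) = 62 + 131*20 = 62 + 2620 = 2682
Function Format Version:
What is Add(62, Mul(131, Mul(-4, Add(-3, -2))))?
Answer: 2682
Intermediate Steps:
Add(62, Mul(131, Mul(-4, Add(-3, -2)))) = Add(62, Mul(131, Mul(-4, -5))) = Add(62, Mul(131, 20)) = Add(62, 2620) = 2682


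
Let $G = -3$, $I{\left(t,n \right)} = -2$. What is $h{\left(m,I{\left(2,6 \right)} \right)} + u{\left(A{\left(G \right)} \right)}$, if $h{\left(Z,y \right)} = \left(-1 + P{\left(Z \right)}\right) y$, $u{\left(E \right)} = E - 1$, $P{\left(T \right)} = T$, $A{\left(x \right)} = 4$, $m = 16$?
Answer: $-27$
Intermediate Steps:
$u{\left(E \right)} = -1 + E$
$h{\left(Z,y \right)} = y \left(-1 + Z\right)$ ($h{\left(Z,y \right)} = \left(-1 + Z\right) y = y \left(-1 + Z\right)$)
$h{\left(m,I{\left(2,6 \right)} \right)} + u{\left(A{\left(G \right)} \right)} = - 2 \left(-1 + 16\right) + \left(-1 + 4\right) = \left(-2\right) 15 + 3 = -30 + 3 = -27$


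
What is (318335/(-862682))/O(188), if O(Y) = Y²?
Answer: -318335/30490632608 ≈ -1.0440e-5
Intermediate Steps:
(318335/(-862682))/O(188) = (318335/(-862682))/(188²) = (318335*(-1/862682))/35344 = -318335/862682*1/35344 = -318335/30490632608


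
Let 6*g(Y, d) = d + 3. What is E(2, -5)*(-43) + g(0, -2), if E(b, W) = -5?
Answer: 1291/6 ≈ 215.17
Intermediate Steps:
g(Y, d) = ½ + d/6 (g(Y, d) = (d + 3)/6 = (3 + d)/6 = ½ + d/6)
E(2, -5)*(-43) + g(0, -2) = -5*(-43) + (½ + (⅙)*(-2)) = 215 + (½ - ⅓) = 215 + ⅙ = 1291/6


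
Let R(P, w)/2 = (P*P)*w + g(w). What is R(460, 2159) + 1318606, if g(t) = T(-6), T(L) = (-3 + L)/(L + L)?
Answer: 1830014815/2 ≈ 9.1501e+8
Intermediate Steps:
T(L) = (-3 + L)/(2*L) (T(L) = (-3 + L)/((2*L)) = (-3 + L)*(1/(2*L)) = (-3 + L)/(2*L))
g(t) = ¾ (g(t) = (½)*(-3 - 6)/(-6) = (½)*(-⅙)*(-9) = ¾)
R(P, w) = 3/2 + 2*w*P² (R(P, w) = 2*((P*P)*w + ¾) = 2*(P²*w + ¾) = 2*(w*P² + ¾) = 2*(¾ + w*P²) = 3/2 + 2*w*P²)
R(460, 2159) + 1318606 = (3/2 + 2*2159*460²) + 1318606 = (3/2 + 2*2159*211600) + 1318606 = (3/2 + 913688800) + 1318606 = 1827377603/2 + 1318606 = 1830014815/2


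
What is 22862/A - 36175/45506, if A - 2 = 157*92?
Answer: 258887061/328689838 ≈ 0.78763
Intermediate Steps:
A = 14446 (A = 2 + 157*92 = 2 + 14444 = 14446)
22862/A - 36175/45506 = 22862/14446 - 36175/45506 = 22862*(1/14446) - 36175*1/45506 = 11431/7223 - 36175/45506 = 258887061/328689838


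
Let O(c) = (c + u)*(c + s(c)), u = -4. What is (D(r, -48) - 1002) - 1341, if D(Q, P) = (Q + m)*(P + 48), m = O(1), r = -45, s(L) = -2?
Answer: -2343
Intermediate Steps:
O(c) = (-4 + c)*(-2 + c) (O(c) = (c - 4)*(c - 2) = (-4 + c)*(-2 + c))
m = 3 (m = 8 + 1² - 6*1 = 8 + 1 - 6 = 3)
D(Q, P) = (3 + Q)*(48 + P) (D(Q, P) = (Q + 3)*(P + 48) = (3 + Q)*(48 + P))
(D(r, -48) - 1002) - 1341 = ((144 + 3*(-48) + 48*(-45) - 48*(-45)) - 1002) - 1341 = ((144 - 144 - 2160 + 2160) - 1002) - 1341 = (0 - 1002) - 1341 = -1002 - 1341 = -2343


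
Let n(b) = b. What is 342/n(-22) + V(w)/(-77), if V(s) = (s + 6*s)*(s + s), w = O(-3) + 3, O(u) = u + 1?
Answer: -173/11 ≈ -15.727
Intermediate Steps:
O(u) = 1 + u
w = 1 (w = (1 - 3) + 3 = -2 + 3 = 1)
V(s) = 14*s² (V(s) = (7*s)*(2*s) = 14*s²)
342/n(-22) + V(w)/(-77) = 342/(-22) + (14*1²)/(-77) = 342*(-1/22) + (14*1)*(-1/77) = -171/11 + 14*(-1/77) = -171/11 - 2/11 = -173/11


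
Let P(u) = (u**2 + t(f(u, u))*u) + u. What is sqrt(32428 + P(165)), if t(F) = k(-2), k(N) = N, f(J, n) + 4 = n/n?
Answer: 52*sqrt(22) ≈ 243.90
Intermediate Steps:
f(J, n) = -3 (f(J, n) = -4 + n/n = -4 + 1 = -3)
t(F) = -2
P(u) = u**2 - u (P(u) = (u**2 - 2*u) + u = u**2 - u)
sqrt(32428 + P(165)) = sqrt(32428 + 165*(-1 + 165)) = sqrt(32428 + 165*164) = sqrt(32428 + 27060) = sqrt(59488) = 52*sqrt(22)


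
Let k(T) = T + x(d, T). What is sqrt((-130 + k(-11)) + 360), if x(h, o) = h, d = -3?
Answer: 6*sqrt(6) ≈ 14.697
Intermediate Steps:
k(T) = -3 + T (k(T) = T - 3 = -3 + T)
sqrt((-130 + k(-11)) + 360) = sqrt((-130 + (-3 - 11)) + 360) = sqrt((-130 - 14) + 360) = sqrt(-144 + 360) = sqrt(216) = 6*sqrt(6)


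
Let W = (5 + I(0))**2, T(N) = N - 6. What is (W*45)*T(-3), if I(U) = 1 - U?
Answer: -14580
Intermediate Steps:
T(N) = -6 + N
W = 36 (W = (5 + (1 - 1*0))**2 = (5 + (1 + 0))**2 = (5 + 1)**2 = 6**2 = 36)
(W*45)*T(-3) = (36*45)*(-6 - 3) = 1620*(-9) = -14580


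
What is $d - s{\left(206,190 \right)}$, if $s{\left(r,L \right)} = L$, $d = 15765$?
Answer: $15575$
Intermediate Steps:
$d - s{\left(206,190 \right)} = 15765 - 190 = 15575$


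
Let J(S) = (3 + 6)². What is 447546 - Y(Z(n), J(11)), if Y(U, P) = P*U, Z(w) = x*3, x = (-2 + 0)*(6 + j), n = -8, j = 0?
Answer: 450462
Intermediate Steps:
J(S) = 81 (J(S) = 9² = 81)
x = -12 (x = (-2 + 0)*(6 + 0) = -2*6 = -12)
Z(w) = -36 (Z(w) = -12*3 = -36)
447546 - Y(Z(n), J(11)) = 447546 - 81*(-36) = 447546 - 1*(-2916) = 447546 + 2916 = 450462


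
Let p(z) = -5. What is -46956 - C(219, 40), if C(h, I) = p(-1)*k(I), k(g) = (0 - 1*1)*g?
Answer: -47156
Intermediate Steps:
k(g) = -g (k(g) = (0 - 1)*g = -g)
C(h, I) = 5*I (C(h, I) = -(-5)*I = 5*I)
-46956 - C(219, 40) = -46956 - 5*40 = -46956 - 1*200 = -46956 - 200 = -47156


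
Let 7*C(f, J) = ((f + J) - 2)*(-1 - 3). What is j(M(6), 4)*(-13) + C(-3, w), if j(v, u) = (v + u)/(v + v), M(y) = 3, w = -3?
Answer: -445/42 ≈ -10.595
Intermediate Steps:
C(f, J) = 8/7 - 4*J/7 - 4*f/7 (C(f, J) = (((f + J) - 2)*(-1 - 3))/7 = (((J + f) - 2)*(-4))/7 = ((-2 + J + f)*(-4))/7 = (8 - 4*J - 4*f)/7 = 8/7 - 4*J/7 - 4*f/7)
j(v, u) = (u + v)/(2*v) (j(v, u) = (u + v)/((2*v)) = (u + v)*(1/(2*v)) = (u + v)/(2*v))
j(M(6), 4)*(-13) + C(-3, w) = ((½)*(4 + 3)/3)*(-13) + (8/7 - 4/7*(-3) - 4/7*(-3)) = ((½)*(⅓)*7)*(-13) + (8/7 + 12/7 + 12/7) = (7/6)*(-13) + 32/7 = -91/6 + 32/7 = -445/42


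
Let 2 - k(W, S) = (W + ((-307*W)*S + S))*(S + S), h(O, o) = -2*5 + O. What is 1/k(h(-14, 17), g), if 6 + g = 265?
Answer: -1/988627344 ≈ -1.0115e-9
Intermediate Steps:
g = 259 (g = -6 + 265 = 259)
h(O, o) = -10 + O
k(W, S) = 2 - 2*S*(S + W - 307*S*W) (k(W, S) = 2 - (W + ((-307*W)*S + S))*(S + S) = 2 - (W + (-307*S*W + S))*2*S = 2 - (W + (S - 307*S*W))*2*S = 2 - (S + W - 307*S*W)*2*S = 2 - 2*S*(S + W - 307*S*W))
1/k(h(-14, 17), g) = 1/(2 - 2*259² - 2*259*(-10 - 14) + 614*(-10 - 14)*259²) = 1/(2 - 2*67081 - 2*259*(-24) + 614*(-24)*67081) = 1/(2 - 134162 + 12432 - 988505616) = 1/(-988627344) = -1/988627344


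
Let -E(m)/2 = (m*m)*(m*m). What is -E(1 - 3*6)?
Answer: 167042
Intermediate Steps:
E(m) = -2*m⁴ (E(m) = -2*m*m*m*m = -2*m²*m² = -2*m⁴)
-E(1 - 3*6) = -(-2)*(1 - 3*6)⁴ = -(-2)*(1 - 18)⁴ = -(-2)*(-17)⁴ = -(-2)*83521 = -1*(-167042) = 167042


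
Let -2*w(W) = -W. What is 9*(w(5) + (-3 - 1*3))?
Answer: -63/2 ≈ -31.500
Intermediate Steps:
w(W) = W/2 (w(W) = -(-1)*W/2 = W/2)
9*(w(5) + (-3 - 1*3)) = 9*((½)*5 + (-3 - 1*3)) = 9*(5/2 + (-3 - 3)) = 9*(5/2 - 6) = 9*(-7/2) = -63/2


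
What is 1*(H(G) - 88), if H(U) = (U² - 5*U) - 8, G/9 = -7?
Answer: 4188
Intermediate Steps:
G = -63 (G = 9*(-7) = -63)
H(U) = -8 + U² - 5*U
1*(H(G) - 88) = 1*((-8 + (-63)² - 5*(-63)) - 88) = 1*((-8 + 3969 + 315) - 88) = 1*(4276 - 88) = 1*4188 = 4188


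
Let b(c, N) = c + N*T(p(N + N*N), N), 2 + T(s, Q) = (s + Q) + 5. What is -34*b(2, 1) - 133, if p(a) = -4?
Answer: -201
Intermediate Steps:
T(s, Q) = 3 + Q + s (T(s, Q) = -2 + ((s + Q) + 5) = -2 + ((Q + s) + 5) = -2 + (5 + Q + s) = 3 + Q + s)
b(c, N) = c + N*(-1 + N) (b(c, N) = c + N*(3 + N - 4) = c + N*(-1 + N))
-34*b(2, 1) - 133 = -34*(2 + 1*(-1 + 1)) - 133 = -34*(2 + 1*0) - 133 = -34*(2 + 0) - 133 = -34*2 - 133 = -68 - 133 = -201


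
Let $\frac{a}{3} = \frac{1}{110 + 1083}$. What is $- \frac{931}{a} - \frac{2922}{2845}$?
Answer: $- \frac{3159901901}{8535} \approx -3.7023 \cdot 10^{5}$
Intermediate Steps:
$a = \frac{3}{1193}$ ($a = \frac{3}{110 + 1083} = \frac{3}{1193} \approx 0.0025147$)
$- \frac{931}{a} - \frac{2922}{2845} = - \frac{931}{\frac{3}{1193}} - \frac{2922}{2845} = \left(-931\right) \frac{1193}{3} - \frac{2922}{2845} = - \frac{1110683}{3} - \frac{2922}{2845} = - \frac{3159901901}{8535}$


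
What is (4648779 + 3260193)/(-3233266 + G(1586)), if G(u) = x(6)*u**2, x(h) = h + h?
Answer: 3954486/13475743 ≈ 0.29345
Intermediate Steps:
x(h) = 2*h
G(u) = 12*u**2 (G(u) = (2*6)*u**2 = 12*u**2)
(4648779 + 3260193)/(-3233266 + G(1586)) = (4648779 + 3260193)/(-3233266 + 12*1586**2) = 7908972/(-3233266 + 12*2515396) = 7908972/(-3233266 + 30184752) = 7908972/26951486 = 7908972*(1/26951486) = 3954486/13475743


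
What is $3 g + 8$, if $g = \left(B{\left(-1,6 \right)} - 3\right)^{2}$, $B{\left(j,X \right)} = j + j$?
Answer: $83$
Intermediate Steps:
$B{\left(j,X \right)} = 2 j$
$g = 25$ ($g = \left(2 \left(-1\right) - 3\right)^{2} = \left(-2 - 3\right)^{2} = \left(-5\right)^{2} = 25$)
$3 g + 8 = 3 \cdot 25 + 8 = 75 + 8 = 83$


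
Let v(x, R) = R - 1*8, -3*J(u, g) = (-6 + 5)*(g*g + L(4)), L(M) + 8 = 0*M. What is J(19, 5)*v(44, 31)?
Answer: 391/3 ≈ 130.33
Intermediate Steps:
L(M) = -8 (L(M) = -8 + 0*M = -8 + 0 = -8)
J(u, g) = -8/3 + g**2/3 (J(u, g) = -(-6 + 5)*(g*g - 8)/3 = -(-1)*(g**2 - 8)/3 = -(-1)*(-8 + g**2)/3 = -(8 - g**2)/3 = -8/3 + g**2/3)
v(x, R) = -8 + R (v(x, R) = R - 8 = -8 + R)
J(19, 5)*v(44, 31) = (-8/3 + (1/3)*5**2)*(-8 + 31) = (-8/3 + (1/3)*25)*23 = (-8/3 + 25/3)*23 = (17/3)*23 = 391/3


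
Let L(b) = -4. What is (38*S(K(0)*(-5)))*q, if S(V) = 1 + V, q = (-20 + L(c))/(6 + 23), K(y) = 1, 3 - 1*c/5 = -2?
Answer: 3648/29 ≈ 125.79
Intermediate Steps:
c = 25 (c = 15 - 5*(-2) = 15 + 10 = 25)
q = -24/29 (q = (-20 - 4)/(6 + 23) = -24/29 ≈ -0.82759)
(38*S(K(0)*(-5)))*q = (38*(1 + 1*(-5)))*(-24/29) = (38*(1 - 5))*(-24/29) = (38*(-4))*(-24/29) = -152*(-24/29) = 3648/29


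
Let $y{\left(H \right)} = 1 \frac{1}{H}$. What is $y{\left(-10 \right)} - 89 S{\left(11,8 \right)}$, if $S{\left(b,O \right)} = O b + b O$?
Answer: $- \frac{156641}{10} \approx -15664.0$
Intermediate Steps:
$S{\left(b,O \right)} = 2 O b$ ($S{\left(b,O \right)} = O b + O b = 2 O b$)
$y{\left(H \right)} = \frac{1}{H}$
$y{\left(-10 \right)} - 89 S{\left(11,8 \right)} = \frac{1}{-10} - 89 \cdot 2 \cdot 8 \cdot 11 = - \frac{1}{10} - 15664 = - \frac{156641}{10}$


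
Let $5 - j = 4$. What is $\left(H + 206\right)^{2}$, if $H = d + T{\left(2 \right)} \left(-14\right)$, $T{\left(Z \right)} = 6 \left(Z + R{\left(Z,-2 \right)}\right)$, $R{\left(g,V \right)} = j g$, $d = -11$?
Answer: $19881$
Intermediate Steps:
$j = 1$ ($j = 5 - 4 = 1$)
$R{\left(g,V \right)} = g$ ($R{\left(g,V \right)} = 1 g = g$)
$T{\left(Z \right)} = 12 Z$ ($T{\left(Z \right)} = 6 \left(Z + Z\right) = 6 \cdot 2 Z = 12 Z$)
$H = -347$ ($H = -11 + 12 \cdot 2 \left(-14\right) = -11 + 24 \left(-14\right) = -11 - 336 = -347$)
$\left(H + 206\right)^{2} = \left(-347 + 206\right)^{2} = \left(-141\right)^{2} = 19881$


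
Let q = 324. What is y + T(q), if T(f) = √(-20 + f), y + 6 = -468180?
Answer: -468186 + 4*√19 ≈ -4.6817e+5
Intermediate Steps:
y = -468186 (y = -6 - 468180 = -468186)
y + T(q) = -468186 + √(-20 + 324) = -468186 + √304 = -468186 + 4*√19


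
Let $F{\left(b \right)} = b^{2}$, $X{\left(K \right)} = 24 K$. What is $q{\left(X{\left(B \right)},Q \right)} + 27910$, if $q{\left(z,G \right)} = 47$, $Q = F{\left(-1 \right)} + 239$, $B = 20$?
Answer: $27957$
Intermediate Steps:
$Q = 240$ ($Q = \left(-1\right)^{2} + 239 = 1 + 239 = 240$)
$q{\left(X{\left(B \right)},Q \right)} + 27910 = 47 + 27910 = 27957$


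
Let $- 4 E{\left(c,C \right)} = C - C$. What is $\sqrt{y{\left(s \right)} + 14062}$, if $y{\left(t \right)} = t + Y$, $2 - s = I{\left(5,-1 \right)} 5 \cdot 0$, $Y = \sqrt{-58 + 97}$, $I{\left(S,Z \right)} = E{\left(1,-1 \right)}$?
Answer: $\sqrt{14064 + \sqrt{39}} \approx 118.62$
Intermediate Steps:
$E{\left(c,C \right)} = 0$ ($E{\left(c,C \right)} = - \frac{C - C}{4} = \left(- \frac{1}{4}\right) 0 = 0$)
$I{\left(S,Z \right)} = 0$
$Y = \sqrt{39} \approx 6.245$
$s = 2$ ($s = 2 - 0 \cdot 5 \cdot 0 = 2 - 0 \cdot 0 = 2 - 0 = 2 + 0 = 2$)
$y{\left(t \right)} = t + \sqrt{39}$
$\sqrt{y{\left(s \right)} + 14062} = \sqrt{\left(2 + \sqrt{39}\right) + 14062} = \sqrt{14064 + \sqrt{39}}$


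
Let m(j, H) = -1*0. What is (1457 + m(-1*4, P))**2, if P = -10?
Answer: 2122849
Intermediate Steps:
m(j, H) = 0
(1457 + m(-1*4, P))**2 = (1457 + 0)**2 = 1457**2 = 2122849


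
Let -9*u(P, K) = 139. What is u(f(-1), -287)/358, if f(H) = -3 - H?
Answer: -139/3222 ≈ -0.043141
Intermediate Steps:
u(P, K) = -139/9 (u(P, K) = -⅑*139 = -139/9)
u(f(-1), -287)/358 = -139/9/358 = -139/9*1/358 = -139/3222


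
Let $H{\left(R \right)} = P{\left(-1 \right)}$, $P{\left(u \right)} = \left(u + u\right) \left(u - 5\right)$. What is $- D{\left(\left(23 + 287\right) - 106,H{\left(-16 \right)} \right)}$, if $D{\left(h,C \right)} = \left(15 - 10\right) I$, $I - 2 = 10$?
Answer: $-60$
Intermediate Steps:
$I = 12$ ($I = 2 + 10 = 12$)
$P{\left(u \right)} = 2 u \left(-5 + u\right)$
$H{\left(R \right)} = 12$ ($H{\left(R \right)} = 2 \left(-1\right) \left(-5 - 1\right) = 2 \left(-1\right) \left(-6\right) = 12$)
$D{\left(h,C \right)} = 60$ ($D{\left(h,C \right)} = \left(15 - 10\right) 12 = 5 \cdot 12 = 60$)
$- D{\left(\left(23 + 287\right) - 106,H{\left(-16 \right)} \right)} = \left(-1\right) 60 = -60$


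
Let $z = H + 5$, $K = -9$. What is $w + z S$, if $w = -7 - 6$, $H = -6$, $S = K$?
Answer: $-4$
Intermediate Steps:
$S = -9$
$z = -1$ ($z = -6 + 5 = -1$)
$w = -13$ ($w = -7 - 6 = -13$)
$w + z S = -13 - -9 = -13 + 9 = -4$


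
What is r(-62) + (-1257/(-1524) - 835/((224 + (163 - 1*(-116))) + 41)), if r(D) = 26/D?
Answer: -2419035/2141728 ≈ -1.1295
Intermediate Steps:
r(-62) + (-1257/(-1524) - 835/((224 + (163 - 1*(-116))) + 41)) = 26/(-62) + (-1257/(-1524) - 835/((224 + (163 - 1*(-116))) + 41)) = 26*(-1/62) + (-1257*(-1/1524) - 835/((224 + (163 + 116)) + 41)) = -13/31 + (419/508 - 835/((224 + 279) + 41)) = -13/31 + (419/508 - 835/(503 + 41)) = -13/31 + (419/508 - 835/544) = -13/31 - 49061/69088 = -2419035/2141728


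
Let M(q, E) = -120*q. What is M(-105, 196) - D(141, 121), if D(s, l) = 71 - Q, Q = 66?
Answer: 12595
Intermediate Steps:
D(s, l) = 5 (D(s, l) = 71 - 1*66 = 71 - 66 = 5)
M(-105, 196) - D(141, 121) = -120*(-105) - 1*5 = 12600 - 5 = 12595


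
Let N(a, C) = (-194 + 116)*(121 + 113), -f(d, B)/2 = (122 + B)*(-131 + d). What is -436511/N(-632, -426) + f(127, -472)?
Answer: -50669089/18252 ≈ -2776.1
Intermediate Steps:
f(d, B) = -2*(-131 + d)*(122 + B) (f(d, B) = -2*(122 + B)*(-131 + d) = -2*(-131 + d)*(122 + B))
N(a, C) = -18252 (N(a, C) = -78*234 = -18252)
-436511/N(-632, -426) + f(127, -472) = -436511/(-18252) + (31964 - 244*127 + 262*(-472) - 2*(-472)*127) = -436511*(-1/18252) + (31964 - 30988 - 123664 + 119888) = 436511/18252 - 2800 = -50669089/18252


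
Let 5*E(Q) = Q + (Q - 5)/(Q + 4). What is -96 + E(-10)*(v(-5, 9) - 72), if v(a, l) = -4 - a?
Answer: 21/2 ≈ 10.500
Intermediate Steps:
E(Q) = Q/5 + (-5 + Q)/(5*(4 + Q)) (E(Q) = (Q + (Q - 5)/(Q + 4))/5 = (Q + (-5 + Q)/(4 + Q))/5 = Q/5 + (-5 + Q)/(5*(4 + Q)))
-96 + E(-10)*(v(-5, 9) - 72) = -96 + ((-1 - 10 + (⅕)*(-10)²)/(4 - 10))*((-4 - 1*(-5)) - 72) = -96 + ((-1 - 10 + (⅕)*100)/(-6))*((-4 + 5) - 72) = -96 + (-(-1 - 10 + 20)/6)*(1 - 72) = -96 - ⅙*9*(-71) = -96 - 3/2*(-71) = -96 + 213/2 = 21/2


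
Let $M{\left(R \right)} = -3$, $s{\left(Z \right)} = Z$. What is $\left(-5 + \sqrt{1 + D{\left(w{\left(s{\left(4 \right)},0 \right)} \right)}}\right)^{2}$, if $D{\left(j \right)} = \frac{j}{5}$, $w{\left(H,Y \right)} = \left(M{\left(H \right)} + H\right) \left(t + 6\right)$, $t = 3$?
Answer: $\frac{\left(25 - \sqrt{70}\right)^{2}}{25} \approx 11.067$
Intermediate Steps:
$w{\left(H,Y \right)} = -27 + 9 H$ ($w{\left(H,Y \right)} = \left(-3 + H\right) \left(3 + 6\right) = \left(-3 + H\right) 9 = -27 + 9 H$)
$D{\left(j \right)} = \frac{j}{5}$ ($D{\left(j \right)} = j \frac{1}{5} = \frac{j}{5}$)
$\left(-5 + \sqrt{1 + D{\left(w{\left(s{\left(4 \right)},0 \right)} \right)}}\right)^{2} = \left(-5 + \sqrt{1 + \frac{-27 + 9 \cdot 4}{5}}\right)^{2} = \left(-5 + \sqrt{1 + \frac{-27 + 36}{5}}\right)^{2} = \left(-5 + \sqrt{1 + \frac{1}{5} \cdot 9}\right)^{2} = \left(-5 + \sqrt{1 + \frac{9}{5}}\right)^{2} = \left(-5 + \sqrt{\frac{14}{5}}\right)^{2} = \left(-5 + \frac{\sqrt{70}}{5}\right)^{2}$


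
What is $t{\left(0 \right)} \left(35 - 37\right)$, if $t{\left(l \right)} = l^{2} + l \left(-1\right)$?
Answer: $0$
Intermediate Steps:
$t{\left(l \right)} = l^{2} - l$
$t{\left(0 \right)} \left(35 - 37\right) = 0 \left(-1 + 0\right) \left(35 - 37\right) = 0 \left(-1\right) \left(-2\right) = 0 \left(-2\right) = 0$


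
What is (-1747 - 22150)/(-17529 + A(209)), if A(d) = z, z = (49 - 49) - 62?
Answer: 23897/17591 ≈ 1.3585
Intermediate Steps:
z = -62 (z = 0 - 62 = -62)
A(d) = -62
(-1747 - 22150)/(-17529 + A(209)) = (-1747 - 22150)/(-17529 - 62) = -23897/(-17591) = -23897*(-1/17591) = 23897/17591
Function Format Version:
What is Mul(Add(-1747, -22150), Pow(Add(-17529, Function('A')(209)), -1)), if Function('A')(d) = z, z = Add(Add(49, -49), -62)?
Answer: Rational(23897, 17591) ≈ 1.3585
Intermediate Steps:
z = -62 (z = Add(0, -62) = -62)
Function('A')(d) = -62
Mul(Add(-1747, -22150), Pow(Add(-17529, Function('A')(209)), -1)) = Mul(Add(-1747, -22150), Pow(Add(-17529, -62), -1)) = Mul(-23897, Pow(-17591, -1)) = Mul(-23897, Rational(-1, 17591)) = Rational(23897, 17591)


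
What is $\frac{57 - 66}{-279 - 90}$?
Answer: $\frac{1}{41} \approx 0.02439$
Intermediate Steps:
$\frac{57 - 66}{-279 - 90} = \frac{57 - 66}{-369} = \left(-9\right) \left(- \frac{1}{369}\right) = \frac{1}{41}$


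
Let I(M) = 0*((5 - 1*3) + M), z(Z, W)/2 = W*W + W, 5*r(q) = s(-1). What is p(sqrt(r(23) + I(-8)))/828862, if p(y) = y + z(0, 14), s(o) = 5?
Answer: 421/828862 ≈ 0.00050793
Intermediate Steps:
r(q) = 1 (r(q) = (1/5)*5 = 1)
z(Z, W) = 2*W + 2*W**2 (z(Z, W) = 2*(W*W + W) = 2*(W**2 + W) = 2*(W + W**2) = 2*W + 2*W**2)
I(M) = 0 (I(M) = 0*((5 - 3) + M) = 0*(2 + M) = 0)
p(y) = 420 + y (p(y) = y + 2*14*(1 + 14) = y + 2*14*15 = y + 420 = 420 + y)
p(sqrt(r(23) + I(-8)))/828862 = (420 + sqrt(1 + 0))/828862 = (420 + sqrt(1))*(1/828862) = (420 + 1)*(1/828862) = 421*(1/828862) = 421/828862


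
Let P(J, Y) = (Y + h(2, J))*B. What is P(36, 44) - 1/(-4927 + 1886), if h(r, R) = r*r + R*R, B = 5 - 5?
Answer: 1/3041 ≈ 0.00032884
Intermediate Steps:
B = 0
h(r, R) = R² + r² (h(r, R) = r² + R² = R² + r²)
P(J, Y) = 0 (P(J, Y) = (Y + (J² + 2²))*0 = (Y + (J² + 4))*0 = (Y + (4 + J²))*0 = (4 + Y + J²)*0 = 0)
P(36, 44) - 1/(-4927 + 1886) = 0 - 1/(-4927 + 1886) = 0 - 1/(-3041) = 0 - 1*(-1/3041) = 0 + 1/3041 = 1/3041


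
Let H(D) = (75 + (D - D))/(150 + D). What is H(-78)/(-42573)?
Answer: -25/1021752 ≈ -2.4468e-5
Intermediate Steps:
H(D) = 75/(150 + D) (H(D) = (75 + 0)/(150 + D) = 75/(150 + D))
H(-78)/(-42573) = (75/(150 - 78))/(-42573) = (75/72)*(-1/42573) = (75*(1/72))*(-1/42573) = (25/24)*(-1/42573) = -25/1021752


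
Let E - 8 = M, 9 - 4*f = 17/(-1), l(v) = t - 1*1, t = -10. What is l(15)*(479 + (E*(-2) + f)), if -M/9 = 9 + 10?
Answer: -17853/2 ≈ -8926.5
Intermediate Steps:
l(v) = -11 (l(v) = -10 - 1*1 = -10 - 1 = -11)
f = 13/2 (f = 9/4 - 17/(4*(-1)) = 9/4 - 17*(-1)/4 = 9/4 - ¼*(-17) = 9/4 + 17/4 = 13/2 ≈ 6.5000)
M = -171 (M = -9*(9 + 10) = -9*19 = -171)
E = -163 (E = 8 - 171 = -163)
l(15)*(479 + (E*(-2) + f)) = -11*(479 + (-163*(-2) + 13/2)) = -11*(479 + (326 + 13/2)) = -11*(479 + 665/2) = -11*1623/2 = -17853/2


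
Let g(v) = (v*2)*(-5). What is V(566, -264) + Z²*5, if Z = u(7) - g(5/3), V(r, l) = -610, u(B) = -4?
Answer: 1730/9 ≈ 192.22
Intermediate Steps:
g(v) = -10*v (g(v) = (2*v)*(-5) = -10*v)
Z = 38/3 (Z = -4 - (-10)*5/3 = -4 - 1*(-50/3) = -4 + 50/3 = 38/3 ≈ 12.667)
V(566, -264) + Z²*5 = -610 + (38/3)²*5 = -610 + (1444/9)*5 = -610 + 7220/9 = 1730/9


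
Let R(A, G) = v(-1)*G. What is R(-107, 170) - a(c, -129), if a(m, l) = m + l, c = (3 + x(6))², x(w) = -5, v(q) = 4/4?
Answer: 295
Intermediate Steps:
v(q) = 1 (v(q) = 4*(¼) = 1)
R(A, G) = G (R(A, G) = 1*G = G)
c = 4 (c = (3 - 5)² = (-2)² = 4)
a(m, l) = l + m
R(-107, 170) - a(c, -129) = 170 - (-129 + 4) = 170 - 1*(-125) = 170 + 125 = 295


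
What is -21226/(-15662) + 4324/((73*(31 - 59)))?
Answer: -3042068/4001641 ≈ -0.76021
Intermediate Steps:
-21226/(-15662) + 4324/((73*(31 - 59))) = -21226*(-1/15662) + 4324/((73*(-28))) = 10613/7831 + 4324/(-2044) = 10613/7831 + 4324*(-1/2044) = 10613/7831 - 1081/511 = -3042068/4001641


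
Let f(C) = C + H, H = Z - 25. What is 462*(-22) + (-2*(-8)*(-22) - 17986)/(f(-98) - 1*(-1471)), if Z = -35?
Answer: -13363670/1313 ≈ -10178.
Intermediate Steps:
H = -60 (H = -35 - 25 = -60)
f(C) = -60 + C (f(C) = C - 60 = -60 + C)
462*(-22) + (-2*(-8)*(-22) - 17986)/(f(-98) - 1*(-1471)) = 462*(-22) + (-2*(-8)*(-22) - 17986)/((-60 - 98) - 1*(-1471)) = -10164 + (16*(-22) - 17986)/(-158 + 1471) = -10164 + (-352 - 17986)/1313 = -10164 - 18338*1/1313 = -10164 - 18338/1313 = -13363670/1313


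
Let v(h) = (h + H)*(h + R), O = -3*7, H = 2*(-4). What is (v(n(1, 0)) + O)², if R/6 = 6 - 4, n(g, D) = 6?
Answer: 3249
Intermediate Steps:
R = 12 (R = 6*(6 - 4) = 6*2 = 12)
H = -8
O = -21
v(h) = (-8 + h)*(12 + h) (v(h) = (h - 8)*(h + 12) = (-8 + h)*(12 + h))
(v(n(1, 0)) + O)² = ((-96 + 6² + 4*6) - 21)² = ((-96 + 36 + 24) - 21)² = (-36 - 21)² = (-57)² = 3249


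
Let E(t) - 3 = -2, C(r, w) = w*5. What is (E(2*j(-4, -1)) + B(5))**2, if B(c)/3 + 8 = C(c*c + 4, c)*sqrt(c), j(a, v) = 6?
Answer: 28654 - 3450*sqrt(5) ≈ 20940.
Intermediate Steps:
C(r, w) = 5*w
E(t) = 1 (E(t) = 3 - 2 = 1)
B(c) = -24 + 15*c**(3/2) (B(c) = -24 + 3*((5*c)*sqrt(c)) = -24 + 3*(5*c**(3/2)) = -24 + 15*c**(3/2))
(E(2*j(-4, -1)) + B(5))**2 = (1 + (-24 + 15*5**(3/2)))**2 = (1 + (-24 + 15*(5*sqrt(5))))**2 = (1 + (-24 + 75*sqrt(5)))**2 = (-23 + 75*sqrt(5))**2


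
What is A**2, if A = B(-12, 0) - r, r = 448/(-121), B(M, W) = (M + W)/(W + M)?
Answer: 323761/14641 ≈ 22.113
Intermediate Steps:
B(M, W) = 1 (B(M, W) = (M + W)/(M + W) = 1)
r = -448/121 (r = 448*(-1/121) = -448/121 ≈ -3.7025)
A = 569/121 (A = 1 - 1*(-448/121) = 1 + 448/121 = 569/121 ≈ 4.7025)
A**2 = (569/121)**2 = 323761/14641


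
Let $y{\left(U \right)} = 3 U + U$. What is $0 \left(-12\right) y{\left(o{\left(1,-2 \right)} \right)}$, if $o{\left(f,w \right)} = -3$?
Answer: $0$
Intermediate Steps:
$y{\left(U \right)} = 4 U$
$0 \left(-12\right) y{\left(o{\left(1,-2 \right)} \right)} = 0 \left(-12\right) 4 \left(-3\right) = 0 \left(-12\right) = 0$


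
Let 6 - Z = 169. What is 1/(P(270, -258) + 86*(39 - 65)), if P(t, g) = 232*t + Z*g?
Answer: 1/102458 ≈ 9.7601e-6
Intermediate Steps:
Z = -163 (Z = 6 - 1*169 = 6 - 169 = -163)
P(t, g) = -163*g + 232*t (P(t, g) = 232*t - 163*g = -163*g + 232*t)
1/(P(270, -258) + 86*(39 - 65)) = 1/((-163*(-258) + 232*270) + 86*(39 - 65)) = 1/((42054 + 62640) + 86*(-26)) = 1/(104694 - 2236) = 1/102458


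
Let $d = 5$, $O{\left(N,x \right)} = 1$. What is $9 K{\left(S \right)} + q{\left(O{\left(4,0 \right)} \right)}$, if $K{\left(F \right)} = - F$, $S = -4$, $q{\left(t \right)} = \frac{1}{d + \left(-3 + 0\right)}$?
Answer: $\frac{73}{2} \approx 36.5$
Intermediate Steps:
$q{\left(t \right)} = \frac{1}{2}$ ($q{\left(t \right)} = \frac{1}{5 + \left(-3 + 0\right)} = \frac{1}{5 - 3} = \frac{1}{2}$)
$9 K{\left(S \right)} + q{\left(O{\left(4,0 \right)} \right)} = 9 \left(\left(-1\right) \left(-4\right)\right) + \frac{1}{2} = 9 \cdot 4 + \frac{1}{2} = 36 + \frac{1}{2} = \frac{73}{2}$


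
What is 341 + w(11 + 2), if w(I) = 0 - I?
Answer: 328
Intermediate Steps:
w(I) = -I
341 + w(11 + 2) = 341 - (11 + 2) = 341 - 1*13 = 341 - 13 = 328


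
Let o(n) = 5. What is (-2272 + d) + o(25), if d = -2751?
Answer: -5018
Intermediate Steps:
(-2272 + d) + o(25) = (-2272 - 2751) + 5 = -5023 + 5 = -5018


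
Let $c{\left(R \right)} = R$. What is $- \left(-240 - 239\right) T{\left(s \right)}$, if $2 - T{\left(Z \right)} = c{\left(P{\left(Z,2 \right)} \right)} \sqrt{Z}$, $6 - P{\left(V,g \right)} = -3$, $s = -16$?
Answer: $958 - 17244 i \approx 958.0 - 17244.0 i$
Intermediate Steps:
$P{\left(V,g \right)} = 9$ ($P{\left(V,g \right)} = 6 - -3 = 6 + 3 = 9$)
$T{\left(Z \right)} = 2 - 9 \sqrt{Z}$
$- \left(-240 - 239\right) T{\left(s \right)} = - \left(-240 - 239\right) \left(2 - 9 \sqrt{-16}\right) = - \left(-479\right) \left(2 - 9 \cdot 4 i\right) = - \left(-479\right) \left(2 - 36 i\right) = - (-958 + 17244 i) = 958 - 17244 i$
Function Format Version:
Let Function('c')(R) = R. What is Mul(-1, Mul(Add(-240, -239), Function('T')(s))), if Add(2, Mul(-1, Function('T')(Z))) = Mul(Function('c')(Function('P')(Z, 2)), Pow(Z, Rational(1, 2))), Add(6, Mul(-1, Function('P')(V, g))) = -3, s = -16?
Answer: Add(958, Mul(-17244, I)) ≈ Add(958.00, Mul(-17244., I))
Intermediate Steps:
Function('P')(V, g) = 9 (Function('P')(V, g) = Add(6, Mul(-1, -3)) = Add(6, 3) = 9)
Function('T')(Z) = Add(2, Mul(-9, Pow(Z, Rational(1, 2)))) (Function('T')(Z) = Add(2, Mul(-1, Mul(9, Pow(Z, Rational(1, 2))))) = Add(2, Mul(-9, Pow(Z, Rational(1, 2)))))
Mul(-1, Mul(Add(-240, -239), Function('T')(s))) = Mul(-1, Mul(Add(-240, -239), Add(2, Mul(-9, Pow(-16, Rational(1, 2)))))) = Mul(-1, Mul(-479, Add(2, Mul(-9, Mul(4, I))))) = Mul(-1, Mul(-479, Add(2, Mul(-36, I)))) = Mul(-1, Add(-958, Mul(17244, I))) = Add(958, Mul(-17244, I))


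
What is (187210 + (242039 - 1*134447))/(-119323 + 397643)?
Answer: 147401/139160 ≈ 1.0592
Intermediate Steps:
(187210 + (242039 - 1*134447))/(-119323 + 397643) = (187210 + (242039 - 134447))/278320 = (187210 + 107592)*(1/278320) = 294802*(1/278320) = 147401/139160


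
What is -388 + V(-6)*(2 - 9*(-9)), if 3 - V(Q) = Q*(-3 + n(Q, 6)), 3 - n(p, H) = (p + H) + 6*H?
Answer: -18067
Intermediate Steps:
n(p, H) = 3 - p - 7*H (n(p, H) = 3 - ((p + H) + 6*H) = 3 - ((H + p) + 6*H) = 3 - (p + 7*H) = 3 + (-p - 7*H) = 3 - p - 7*H)
V(Q) = 3 - Q*(-42 - Q) (V(Q) = 3 - Q*(-3 + (3 - Q - 7*6)) = 3 - Q*(-3 + (3 - Q - 42)) = 3 - Q*(-3 + (-39 - Q)) = 3 - Q*(-42 - Q))
-388 + V(-6)*(2 - 9*(-9)) = -388 + (3 + (-6)² + 42*(-6))*(2 - 9*(-9)) = -388 + (3 + 36 - 252)*(2 + 81) = -388 - 213*83 = -388 - 17679 = -18067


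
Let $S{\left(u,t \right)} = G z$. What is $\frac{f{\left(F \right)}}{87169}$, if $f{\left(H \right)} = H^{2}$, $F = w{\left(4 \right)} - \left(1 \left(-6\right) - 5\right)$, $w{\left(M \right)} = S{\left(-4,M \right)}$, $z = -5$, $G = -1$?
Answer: $\frac{256}{87169} \approx 0.0029368$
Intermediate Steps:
$S{\left(u,t \right)} = 5$ ($S{\left(u,t \right)} = \left(-1\right) \left(-5\right) = 5$)
$w{\left(M \right)} = 5$
$F = 16$ ($F = 5 - \left(1 \left(-6\right) - 5\right) = 5 - \left(-6 - 5\right) = 5 - -11 = 5 + 11 = 16$)
$\frac{f{\left(F \right)}}{87169} = \frac{16^{2}}{87169} = 256 \cdot \frac{1}{87169} = \frac{256}{87169}$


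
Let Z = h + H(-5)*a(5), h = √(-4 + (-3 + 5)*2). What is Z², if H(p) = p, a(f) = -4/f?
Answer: 16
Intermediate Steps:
h = 0 (h = √(-4 + 2*2) = √(-4 + 4) = √0 = 0)
Z = 4 (Z = 0 - (-20)/5 = 0 - 5*(-⅘) = 0 + 4 = 4)
Z² = 4² = 16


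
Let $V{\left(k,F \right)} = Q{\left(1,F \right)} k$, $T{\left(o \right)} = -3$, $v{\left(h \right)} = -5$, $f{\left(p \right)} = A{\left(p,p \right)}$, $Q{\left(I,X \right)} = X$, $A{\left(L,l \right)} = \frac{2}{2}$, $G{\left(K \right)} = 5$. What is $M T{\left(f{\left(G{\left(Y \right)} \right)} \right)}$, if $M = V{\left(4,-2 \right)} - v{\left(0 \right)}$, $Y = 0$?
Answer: $9$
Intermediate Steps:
$A{\left(L,l \right)} = 1$ ($A{\left(L,l \right)} = 2 \cdot \frac{1}{2} = 1$)
$f{\left(p \right)} = 1$
$V{\left(k,F \right)} = F k$
$M = -3$ ($M = \left(-2\right) 4 - -5 = -8 + 5 = -3$)
$M T{\left(f{\left(G{\left(Y \right)} \right)} \right)} = \left(-3\right) \left(-3\right) = 9$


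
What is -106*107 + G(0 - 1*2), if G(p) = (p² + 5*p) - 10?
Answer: -11358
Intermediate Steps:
G(p) = -10 + p² + 5*p
-106*107 + G(0 - 1*2) = -106*107 + (-10 + (0 - 1*2)² + 5*(0 - 1*2)) = -11342 + (-10 + (0 - 2)² + 5*(0 - 2)) = -11342 + (-10 + (-2)² + 5*(-2)) = -11342 + (-10 + 4 - 10) = -11342 - 16 = -11358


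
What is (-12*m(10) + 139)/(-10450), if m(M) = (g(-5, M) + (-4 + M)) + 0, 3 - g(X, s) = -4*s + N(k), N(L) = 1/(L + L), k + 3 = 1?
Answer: 226/5225 ≈ 0.043254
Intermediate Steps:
k = -2 (k = -3 + 1 = -2)
N(L) = 1/(2*L)
g(X, s) = 13/4 + 4*s (g(X, s) = 3 - (-4*s + (½)/(-2)) = 3 - (-4*s + (½)*(-½)) = 3 - (-4*s - ¼) = 3 - (-¼ - 4*s) = 3 + (¼ + 4*s) = 13/4 + 4*s)
m(M) = -¾ + 5*M (m(M) = ((13/4 + 4*M) + (-4 + M)) + 0 = (-¾ + 5*M) + 0 = -¾ + 5*M)
(-12*m(10) + 139)/(-10450) = (-12*(-¾ + 5*10) + 139)/(-10450) = (-12*(-¾ + 50) + 139)*(-1/10450) = (-12*197/4 + 139)*(-1/10450) = (-591 + 139)*(-1/10450) = -452*(-1/10450) = 226/5225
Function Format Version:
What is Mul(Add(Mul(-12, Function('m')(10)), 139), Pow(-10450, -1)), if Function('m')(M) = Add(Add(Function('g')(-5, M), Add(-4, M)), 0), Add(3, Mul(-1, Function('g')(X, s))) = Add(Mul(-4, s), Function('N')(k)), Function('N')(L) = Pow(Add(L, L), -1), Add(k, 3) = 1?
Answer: Rational(226, 5225) ≈ 0.043254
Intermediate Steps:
k = -2 (k = Add(-3, 1) = -2)
Function('N')(L) = Mul(Rational(1, 2), Pow(L, -1)) (Function('N')(L) = Pow(Mul(2, L), -1) = Mul(Rational(1, 2), Pow(L, -1)))
Function('g')(X, s) = Add(Rational(13, 4), Mul(4, s)) (Function('g')(X, s) = Add(3, Mul(-1, Add(Mul(-4, s), Mul(Rational(1, 2), Pow(-2, -1))))) = Add(3, Mul(-1, Add(Mul(-4, s), Mul(Rational(1, 2), Rational(-1, 2))))) = Add(3, Mul(-1, Add(Mul(-4, s), Rational(-1, 4)))) = Add(3, Mul(-1, Add(Rational(-1, 4), Mul(-4, s)))) = Add(3, Add(Rational(1, 4), Mul(4, s))) = Add(Rational(13, 4), Mul(4, s)))
Function('m')(M) = Add(Rational(-3, 4), Mul(5, M)) (Function('m')(M) = Add(Add(Add(Rational(13, 4), Mul(4, M)), Add(-4, M)), 0) = Add(Add(Rational(-3, 4), Mul(5, M)), 0) = Add(Rational(-3, 4), Mul(5, M)))
Mul(Add(Mul(-12, Function('m')(10)), 139), Pow(-10450, -1)) = Mul(Add(Mul(-12, Add(Rational(-3, 4), Mul(5, 10))), 139), Pow(-10450, -1)) = Mul(Add(Mul(-12, Add(Rational(-3, 4), 50)), 139), Rational(-1, 10450)) = Mul(Add(Mul(-12, Rational(197, 4)), 139), Rational(-1, 10450)) = Mul(Add(-591, 139), Rational(-1, 10450)) = Mul(-452, Rational(-1, 10450)) = Rational(226, 5225)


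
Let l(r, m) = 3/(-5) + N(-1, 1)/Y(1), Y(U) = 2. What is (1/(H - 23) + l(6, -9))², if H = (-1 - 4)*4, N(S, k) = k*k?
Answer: 2809/184900 ≈ 0.015192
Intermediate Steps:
N(S, k) = k²
l(r, m) = -⅒ (l(r, m) = 3/(-5) + 1²/2 = 3*(-⅕) + 1*(½) = -⅗ + ½ = -⅒)
H = -20 (H = -5*4 = -20)
(1/(H - 23) + l(6, -9))² = (1/(-20 - 23) - ⅒)² = (1/(-43) - ⅒)² = (-1/43 - ⅒)² = (-53/430)² = 2809/184900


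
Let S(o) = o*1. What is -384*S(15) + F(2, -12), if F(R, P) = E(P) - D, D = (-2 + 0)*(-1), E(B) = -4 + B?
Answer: -5778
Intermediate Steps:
D = 2 (D = -2*(-1) = 2)
S(o) = o
F(R, P) = -6 + P (F(R, P) = (-4 + P) - 1*2 = (-4 + P) - 2 = -6 + P)
-384*S(15) + F(2, -12) = -384*15 + (-6 - 12) = -5760 - 18 = -5778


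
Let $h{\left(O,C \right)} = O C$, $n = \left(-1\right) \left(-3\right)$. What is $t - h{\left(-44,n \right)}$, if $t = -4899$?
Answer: $-4767$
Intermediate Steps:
$n = 3$
$h{\left(O,C \right)} = C O$
$t - h{\left(-44,n \right)} = -4899 - 3 \left(-44\right) = -4899 - -132 = -4899 + 132 = -4767$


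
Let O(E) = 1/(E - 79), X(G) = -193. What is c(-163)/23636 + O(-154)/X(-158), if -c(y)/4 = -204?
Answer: 9179585/265721821 ≈ 0.034546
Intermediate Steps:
O(E) = 1/(-79 + E)
c(y) = 816 (c(y) = -4*(-204) = 816)
c(-163)/23636 + O(-154)/X(-158) = 816/23636 + 1/(-79 - 154*(-193)) = 816*(1/23636) - 1/193/(-233) = 204/5909 - 1/233*(-1/193) = 204/5909 + 1/44969 = 9179585/265721821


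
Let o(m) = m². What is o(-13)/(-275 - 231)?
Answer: -169/506 ≈ -0.33399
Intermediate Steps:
o(-13)/(-275 - 231) = (-13)²/(-275 - 231) = 169/(-506) = 169*(-1/506) = -169/506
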